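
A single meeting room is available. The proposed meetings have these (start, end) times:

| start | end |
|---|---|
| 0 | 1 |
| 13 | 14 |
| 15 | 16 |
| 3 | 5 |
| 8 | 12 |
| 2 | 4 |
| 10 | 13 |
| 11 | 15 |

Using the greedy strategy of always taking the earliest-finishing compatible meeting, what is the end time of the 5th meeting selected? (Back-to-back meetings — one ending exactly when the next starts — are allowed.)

Order by finish time; keep every interval that doesn't clash with the previous kept one.
By end time: (0,1), (2,4), (3,5), (8,12), (10,13), (13,14), (11,15), (15,16).
Pick (0,1); next start ≥ 1 → (2,4); next start ≥ 4 → (8,12); next start ≥ 12 → (13,14); next start ≥ 14 → (15,16).
Selected: (0,1) (2,4) (8,12) (13,14) (15,16)

16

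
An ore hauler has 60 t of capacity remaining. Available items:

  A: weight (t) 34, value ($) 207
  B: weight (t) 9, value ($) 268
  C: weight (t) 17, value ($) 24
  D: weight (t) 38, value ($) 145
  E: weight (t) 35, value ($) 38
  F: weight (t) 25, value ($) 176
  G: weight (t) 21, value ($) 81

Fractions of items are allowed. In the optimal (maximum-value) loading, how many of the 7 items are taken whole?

Greedy by value/weight ratio, highest first.
Ratios (sorted): B 29.78, F 7.04, A 6.09, G 3.86, D 3.82, C 1.41, E 1.09
take B (9 @ 268); take F (25 @ 176); take 26/34 of A → 158.29. Capacity used 60/60.
2 item(s) taken whole; one partial (take 26/34 of A).

2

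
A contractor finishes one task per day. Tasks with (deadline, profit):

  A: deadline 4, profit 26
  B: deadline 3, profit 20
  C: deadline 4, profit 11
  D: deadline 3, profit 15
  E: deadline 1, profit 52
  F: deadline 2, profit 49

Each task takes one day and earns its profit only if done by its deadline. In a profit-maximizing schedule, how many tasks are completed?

Take jobs in profit order; each goes to the latest open slot no later than its deadline.
Profit order: E=52 F=49 A=26 B=20 D=15 C=11
Assign: E→slot 1, F→slot 2, A→slot 4, B→slot 3, D skipped, C skipped.
Slots: [1:E] [2:F] [3:B] [4:A]
4 of 6 scheduled.

4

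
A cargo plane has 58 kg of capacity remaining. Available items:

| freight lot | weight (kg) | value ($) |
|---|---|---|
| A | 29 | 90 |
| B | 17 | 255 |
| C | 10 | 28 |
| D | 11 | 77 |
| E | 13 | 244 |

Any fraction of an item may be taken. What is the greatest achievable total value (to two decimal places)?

Greedy by value/weight ratio, highest first.
Ratios (sorted): E 18.77, B 15.00, D 7.00, A 3.10, C 2.80
take E (13 @ 244); take B (17 @ 255); take D (11 @ 77); take 17/29 of A → 52.76. Capacity used 58/58.
Total value = 628.76

628.76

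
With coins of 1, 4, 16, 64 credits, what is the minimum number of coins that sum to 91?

Use the largest denomination that fits, subtract, and repeat.
91 = 1×64 + 1×16 + 2×4 + 3×1
Total coins = 1 + 1 + 2 + 3 = 7

7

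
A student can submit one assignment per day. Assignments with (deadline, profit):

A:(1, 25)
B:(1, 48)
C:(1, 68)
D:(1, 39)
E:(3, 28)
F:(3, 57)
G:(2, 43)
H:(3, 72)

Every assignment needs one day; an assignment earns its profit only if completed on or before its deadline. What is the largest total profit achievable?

Take jobs in profit order; each goes to the latest open slot no later than its deadline.
Profit order: H=72 C=68 F=57 B=48 G=43 D=39 E=28 A=25
Assign: H→slot 3, C→slot 1, F→slot 2, B skipped, G skipped, D skipped, E skipped, A skipped.
Slots: [1:C] [2:F] [3:H]
Profit = 68 + 57 + 72 = 197

197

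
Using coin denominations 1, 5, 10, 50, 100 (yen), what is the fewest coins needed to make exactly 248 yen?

10

Use the largest denomination that fits, subtract, and repeat.
248 = 2×100 + 4×10 + 1×5 + 3×1
Total coins = 2 + 4 + 1 + 3 = 10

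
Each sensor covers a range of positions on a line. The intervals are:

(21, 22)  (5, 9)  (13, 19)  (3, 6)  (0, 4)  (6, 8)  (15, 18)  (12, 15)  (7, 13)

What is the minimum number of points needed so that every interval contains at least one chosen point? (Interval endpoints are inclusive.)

Process intervals by earliest right end; each time one isn't hit yet, stab at its right endpoint.
By right end: [0,4]  [3,6]  [6,8]  [5,9]  [7,13]  [12,15]  [15,18]  [13,19]  [21,22]
[0,4] uncovered → point at 4; [6,8] uncovered → point at 8; [12,15] uncovered → point at 15; [21,22] uncovered → point at 22.
Points: 4, 8, 15, 22 (4 total).

4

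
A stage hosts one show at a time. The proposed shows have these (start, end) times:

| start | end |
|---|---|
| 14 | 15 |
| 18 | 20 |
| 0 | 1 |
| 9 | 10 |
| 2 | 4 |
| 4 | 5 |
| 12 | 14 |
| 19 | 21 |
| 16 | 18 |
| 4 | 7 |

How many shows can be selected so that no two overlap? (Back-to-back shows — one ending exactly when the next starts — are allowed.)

Sorted by end: (0,1)  (2,4)  (4,5)  (4,7)  (9,10)  (12,14)  (14,15)  (16,18)  (18,20)  (19,21)
take (0,1); take (2,4); take (4,5); skip (4,7); take (9,10); take (12,14); take (14,15); take (16,18); take (18,20); skip (19,21).
Selected 8 shows.

8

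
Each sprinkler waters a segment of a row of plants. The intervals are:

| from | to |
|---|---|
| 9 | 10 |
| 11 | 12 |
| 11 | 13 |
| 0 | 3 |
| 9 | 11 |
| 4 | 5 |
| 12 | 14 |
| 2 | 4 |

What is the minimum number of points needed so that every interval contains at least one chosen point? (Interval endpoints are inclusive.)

Sort by right endpoint; whenever an interval is uncovered, place a point at its right end.
Sorted: [0,3] [2,4] [4,5] [9,10] [9,11] [11,12] [11,13] [12,14]
{[0,3],[2,4]} hit by 3; {[4,5]} hit by 5; {[9,10],[9,11]} hit by 10; {[11,12],[11,13],[12,14]} hit by 12.
Points: 3, 5, 10, 12 (4 total).

4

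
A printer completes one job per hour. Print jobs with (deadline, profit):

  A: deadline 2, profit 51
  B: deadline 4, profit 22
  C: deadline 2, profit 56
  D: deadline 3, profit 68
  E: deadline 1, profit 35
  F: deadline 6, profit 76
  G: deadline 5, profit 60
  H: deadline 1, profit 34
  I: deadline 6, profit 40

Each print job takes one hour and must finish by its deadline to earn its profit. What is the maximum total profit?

Sort by profit descending; place each in the latest free slot ≤ its deadline.
By profit: F(d6,76), D(d3,68), G(d5,60), C(d2,56), A(d2,51), I(d6,40), E(d1,35), H(d1,34), B(d4,22)
F→slot 6; D→slot 3; G→slot 5; C→slot 2; A→slot 1; I→slot 4; E skipped; H skipped; B skipped.
Profit = 51 + 56 + 68 + 40 + 60 + 76 = 351

351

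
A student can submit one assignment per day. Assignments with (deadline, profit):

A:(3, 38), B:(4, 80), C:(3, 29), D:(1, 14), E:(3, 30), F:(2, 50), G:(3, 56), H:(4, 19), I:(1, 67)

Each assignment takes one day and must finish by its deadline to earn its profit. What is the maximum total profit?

Take jobs in profit order; each goes to the latest open slot no later than its deadline.
Profit order: B=80 I=67 G=56 F=50 A=38 E=30 C=29 H=19 D=14
Assign: B→slot 4, I→slot 1, G→slot 3, F→slot 2, A skipped, E skipped, C skipped, H skipped, D skipped.
Slots: [1:I] [2:F] [3:G] [4:B]
Profit = 67 + 50 + 56 + 80 = 253

253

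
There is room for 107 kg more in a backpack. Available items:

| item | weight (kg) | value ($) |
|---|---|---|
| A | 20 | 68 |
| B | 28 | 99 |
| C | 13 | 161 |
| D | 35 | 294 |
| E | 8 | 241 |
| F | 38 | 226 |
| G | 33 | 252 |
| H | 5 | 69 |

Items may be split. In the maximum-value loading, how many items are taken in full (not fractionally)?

Greedy by value/weight ratio, highest first.
Ratios (sorted): E 30.12, H 13.80, C 12.38, D 8.40, G 7.64, F 5.95, B 3.54, A 3.40
take E (8 @ 241); take H (5 @ 69); take C (13 @ 161); take D (35 @ 294); take G (33 @ 252); take 13/38 of F → 77.32. Capacity used 107/107.
5 item(s) taken whole; one partial (take 13/38 of F).

5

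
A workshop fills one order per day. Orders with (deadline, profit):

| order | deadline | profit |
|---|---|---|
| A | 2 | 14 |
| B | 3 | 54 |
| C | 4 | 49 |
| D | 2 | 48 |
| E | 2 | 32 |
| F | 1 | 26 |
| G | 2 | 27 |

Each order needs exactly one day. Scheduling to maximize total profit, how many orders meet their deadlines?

Sort by profit descending; place each in the latest free slot ≤ its deadline.
Profit order: B=54 C=49 D=48 E=32 G=27 F=26 A=14
Assign: B→slot 3, C→slot 4, D→slot 2, E→slot 1, G skipped, F skipped, A skipped.
Slots: [1:E] [2:D] [3:B] [4:C]
4 of 7 scheduled.

4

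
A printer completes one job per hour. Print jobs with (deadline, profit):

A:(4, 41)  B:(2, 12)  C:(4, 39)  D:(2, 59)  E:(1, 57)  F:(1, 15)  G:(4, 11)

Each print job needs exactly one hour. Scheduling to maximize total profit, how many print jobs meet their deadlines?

4

Profit order: D=59 E=57 A=41 C=39 F=15 B=12 G=11
Assign: D→slot 2, E→slot 1, A→slot 4, C→slot 3, F skipped, B skipped, G skipped.
Slots: [1:E] [2:D] [3:C] [4:A]
4 of 7 scheduled.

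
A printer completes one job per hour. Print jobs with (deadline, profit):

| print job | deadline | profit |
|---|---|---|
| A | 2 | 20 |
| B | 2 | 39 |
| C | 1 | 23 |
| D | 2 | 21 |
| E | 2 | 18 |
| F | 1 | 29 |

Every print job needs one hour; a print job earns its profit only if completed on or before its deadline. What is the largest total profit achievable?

68

Take jobs in profit order; each goes to the latest open slot no later than its deadline.
Profit order: B=39 F=29 C=23 D=21 A=20 E=18
Assign: B→slot 2, F→slot 1, C skipped, D skipped, A skipped, E skipped.
Slots: [1:F] [2:B]
Profit = 29 + 39 = 68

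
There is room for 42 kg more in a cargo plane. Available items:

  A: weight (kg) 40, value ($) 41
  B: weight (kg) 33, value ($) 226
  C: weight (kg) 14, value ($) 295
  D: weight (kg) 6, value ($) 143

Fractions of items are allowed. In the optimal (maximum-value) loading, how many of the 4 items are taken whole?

2

Greedy by value/weight ratio, highest first.
Order: D (143/6=23.83) > C (295/14=21.07) > B (226/33=6.85) > A (41/40=1.02)
Fill: take D (6 @ 143) → take C (14 @ 295) → take 22/33 of B → 150.67; 42/42 used.
2 item(s) taken whole; one partial (take 22/33 of B).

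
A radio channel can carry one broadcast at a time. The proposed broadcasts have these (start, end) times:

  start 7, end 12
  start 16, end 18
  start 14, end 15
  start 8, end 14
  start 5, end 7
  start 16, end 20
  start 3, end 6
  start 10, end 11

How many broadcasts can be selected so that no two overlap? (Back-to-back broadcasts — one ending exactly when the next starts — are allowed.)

4

Order by finish time; keep every interval that doesn't clash with the previous kept one.
By end time: (3,6), (5,7), (10,11), (7,12), (8,14), (14,15), (16,18), (16,20).
Pick (3,6); next start ≥ 6 → (10,11); next start ≥ 11 → (14,15); next start ≥ 15 → (16,18).
Selected 4 broadcasts.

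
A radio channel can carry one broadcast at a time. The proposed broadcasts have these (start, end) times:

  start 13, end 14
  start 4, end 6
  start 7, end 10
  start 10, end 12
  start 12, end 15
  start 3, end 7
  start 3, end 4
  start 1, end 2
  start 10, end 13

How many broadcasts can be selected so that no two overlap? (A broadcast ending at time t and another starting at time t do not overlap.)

Sorted by end: (1,2)  (3,4)  (4,6)  (3,7)  (7,10)  (10,12)  (10,13)  (13,14)  (12,15)
take (1,2); take (3,4); take (4,6); take (7,10); take (10,12); take (13,14); skip (12,15).
Selected 6 broadcasts.

6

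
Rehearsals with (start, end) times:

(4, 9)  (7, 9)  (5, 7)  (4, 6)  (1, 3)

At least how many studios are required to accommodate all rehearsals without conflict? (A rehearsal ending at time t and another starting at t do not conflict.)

3

Count concurrent intervals with a sweep; the peak is the room count.
starts: [1, 4, 4, 5, 7]
ends:   [3, 6, 7, 9, 9]
s1→1 e3→0 s4→1 s4→2 s5→3  — peak 3.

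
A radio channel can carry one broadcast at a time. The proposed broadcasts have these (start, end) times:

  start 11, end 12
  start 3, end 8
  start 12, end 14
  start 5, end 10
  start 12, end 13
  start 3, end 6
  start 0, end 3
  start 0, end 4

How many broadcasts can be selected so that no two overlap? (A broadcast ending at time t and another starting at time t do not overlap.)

4

By end time: (0,3), (0,4), (3,6), (3,8), (5,10), (11,12), (12,13), (12,14).
Pick (0,3); next start ≥ 3 → (3,6); next start ≥ 6 → (11,12); next start ≥ 12 → (12,13).
Selected 4 broadcasts.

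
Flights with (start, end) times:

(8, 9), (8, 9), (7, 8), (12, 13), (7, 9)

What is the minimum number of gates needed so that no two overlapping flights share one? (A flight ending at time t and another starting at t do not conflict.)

3

starts: [7, 7, 8, 8, 12]
ends:   [8, 9, 9, 9, 13]
s7→1 s7→2 e8→1 s8→2 s8→3  — peak 3.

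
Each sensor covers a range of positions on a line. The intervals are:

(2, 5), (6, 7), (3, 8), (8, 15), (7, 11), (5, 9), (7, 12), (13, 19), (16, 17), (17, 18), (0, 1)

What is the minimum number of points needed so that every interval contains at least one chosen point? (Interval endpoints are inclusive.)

Sort by right endpoint; whenever an interval is uncovered, place a point at its right end.
Sorted: [0,1] [2,5] [6,7] [3,8] [5,9] [7,11] [7,12] [8,15] [16,17] [17,18] [13,19]
{[0,1]} hit by 1; {[2,5]} hit by 5; {[6,7],[3,8],[5,9],[7,11],[7,12]} hit by 7; {[8,15]} hit by 15; {[16,17],[17,18],[13,19]} hit by 17.
Points: 1, 5, 7, 15, 17 (5 total).

5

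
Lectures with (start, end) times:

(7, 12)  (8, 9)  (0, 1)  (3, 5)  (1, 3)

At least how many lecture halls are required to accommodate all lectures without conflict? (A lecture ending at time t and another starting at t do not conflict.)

2

starts: [0, 1, 3, 7, 8]
ends:   [1, 3, 5, 9, 12]
s0→1 e1→0 s1→1 e3→0 s3→1 e5→0 s7→1 s8→2  — peak 2.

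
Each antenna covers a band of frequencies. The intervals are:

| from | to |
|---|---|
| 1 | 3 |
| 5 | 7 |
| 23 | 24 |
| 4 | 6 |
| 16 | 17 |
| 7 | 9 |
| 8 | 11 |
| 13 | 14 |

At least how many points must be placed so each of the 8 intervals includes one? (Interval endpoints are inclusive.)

6

Sort by right endpoint; whenever an interval is uncovered, place a point at its right end.
By right end: [1,3]  [4,6]  [5,7]  [7,9]  [8,11]  [13,14]  [16,17]  [23,24]
[1,3] uncovered → point at 3; [4,6] uncovered → point at 6; [7,9] uncovered → point at 9; [13,14] uncovered → point at 14; [16,17] uncovered → point at 17; [23,24] uncovered → point at 24.
Points: 3, 6, 9, 14, 17, 24 (6 total).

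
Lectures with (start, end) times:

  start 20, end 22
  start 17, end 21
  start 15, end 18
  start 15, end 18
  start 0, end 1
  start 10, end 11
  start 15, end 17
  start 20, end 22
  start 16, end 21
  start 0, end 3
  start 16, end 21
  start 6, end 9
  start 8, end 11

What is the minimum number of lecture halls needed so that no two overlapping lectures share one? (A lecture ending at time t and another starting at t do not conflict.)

Count concurrent intervals with a sweep; the peak is the room count.
starts: [0, 0, 6, 8, 10, 15, 15, 15, 16, 16, 17, 20, 20]
ends:   [1, 3, 9, 11, 11, 17, 18, 18, 21, 21, 21, 22, 22]
s0→1 s0→2 e1→1 e3→0 s6→1 s8→2 e9→1 s10→2 e11→1 e11→0 s15→1 s15→2 s15→3 s16→4 s16→5  — peak 5.

5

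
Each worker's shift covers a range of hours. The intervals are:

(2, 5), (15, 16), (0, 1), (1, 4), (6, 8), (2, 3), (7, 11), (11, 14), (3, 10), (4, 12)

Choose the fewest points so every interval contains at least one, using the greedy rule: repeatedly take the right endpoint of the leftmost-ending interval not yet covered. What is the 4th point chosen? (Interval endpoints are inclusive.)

By right end: [0,1]  [2,3]  [1,4]  [2,5]  [6,8]  [3,10]  [7,11]  [4,12]  [11,14]  [15,16]
[0,1] uncovered → point at 1; [2,3] uncovered → point at 3; [6,8] uncovered → point at 8; [11,14] uncovered → point at 14; [15,16] uncovered → point at 16.
Points: 1, 3, 8, 14, 16 (5 total).

14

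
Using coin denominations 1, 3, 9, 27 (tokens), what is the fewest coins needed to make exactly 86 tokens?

6

Use the largest denomination that fits, subtract, and repeat.
86 = 3×27 + 1×3 + 2×1
Total coins = 3 + 1 + 2 = 6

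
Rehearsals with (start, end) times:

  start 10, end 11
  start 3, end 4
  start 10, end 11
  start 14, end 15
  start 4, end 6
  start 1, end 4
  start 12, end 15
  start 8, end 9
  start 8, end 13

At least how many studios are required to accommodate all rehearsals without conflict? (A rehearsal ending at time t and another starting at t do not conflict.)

Events (time:±→running): 1:+→1 3:+→2 4:-→1 4:-→0 4:+→1 6:-→0 8:+→1 8:+→2 9:-→1 10:+→2 10:+→3 … peak 3.

3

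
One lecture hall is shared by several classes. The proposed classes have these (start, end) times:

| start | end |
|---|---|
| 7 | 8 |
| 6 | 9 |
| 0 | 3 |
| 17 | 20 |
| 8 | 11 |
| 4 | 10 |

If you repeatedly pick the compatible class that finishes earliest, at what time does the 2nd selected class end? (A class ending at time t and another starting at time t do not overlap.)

8

Sort by end time and greedily take each interval whose start is ≥ the last chosen end.
Sorted by end: (0,3)  (7,8)  (6,9)  (4,10)  (8,11)  (17,20)
take (0,3); take (7,8); skip (6,9); skip (4,10); take (8,11); take (17,20).
Selected: (0,3) (7,8) (8,11) (17,20)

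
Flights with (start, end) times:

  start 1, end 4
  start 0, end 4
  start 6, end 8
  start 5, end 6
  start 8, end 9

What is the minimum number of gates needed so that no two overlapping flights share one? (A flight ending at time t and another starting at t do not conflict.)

2

The answer is the maximum number of intervals overlapping at any instant.
Events (time:±→running): 0:+→1 1:+→2 … peak 2.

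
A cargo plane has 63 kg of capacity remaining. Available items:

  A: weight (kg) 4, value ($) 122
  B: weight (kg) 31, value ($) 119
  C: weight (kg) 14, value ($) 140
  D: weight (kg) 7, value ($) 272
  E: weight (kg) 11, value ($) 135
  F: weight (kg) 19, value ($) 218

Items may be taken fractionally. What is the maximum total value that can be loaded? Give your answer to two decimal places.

917.71

Order: D (272/7=38.86) > A (122/4=30.50) > E (135/11=12.27) > F (218/19=11.47) > C (140/14=10.00) > B (119/31=3.84)
Fill: take D (7 @ 272) → take A (4 @ 122) → take E (11 @ 135) → take F (19 @ 218) → take C (14 @ 140) → take 8/31 of B → 30.71; 63/63 used.
Total value = 917.71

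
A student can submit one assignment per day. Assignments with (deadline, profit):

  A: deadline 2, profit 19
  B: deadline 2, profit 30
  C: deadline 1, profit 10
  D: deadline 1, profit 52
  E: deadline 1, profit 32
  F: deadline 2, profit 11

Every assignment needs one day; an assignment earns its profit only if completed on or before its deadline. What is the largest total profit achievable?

82

Sort by profit descending; place each in the latest free slot ≤ its deadline.
By profit: D(d1,52), E(d1,32), B(d2,30), A(d2,19), F(d2,11), C(d1,10)
D→slot 1; E skipped; B→slot 2; A skipped; F skipped; C skipped.
Profit = 52 + 30 = 82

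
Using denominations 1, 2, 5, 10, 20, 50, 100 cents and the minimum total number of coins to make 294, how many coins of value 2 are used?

294 − 2×100→94 − 1×50→44 − 2×20→4 − 2×2→0
Count of 2: 2

2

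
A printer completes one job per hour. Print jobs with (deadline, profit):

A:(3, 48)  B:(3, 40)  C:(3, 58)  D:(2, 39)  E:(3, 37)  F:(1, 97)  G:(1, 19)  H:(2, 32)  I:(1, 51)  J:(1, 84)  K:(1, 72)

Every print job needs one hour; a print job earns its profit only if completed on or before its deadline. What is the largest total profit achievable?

203

Sort by profit descending; place each in the latest free slot ≤ its deadline.
By profit: F(d1,97), J(d1,84), K(d1,72), C(d3,58), I(d1,51), A(d3,48), B(d3,40), D(d2,39), E(d3,37), H(d2,32), G(d1,19)
F→slot 1; J skipped; K skipped; C→slot 3; I skipped; A→slot 2; B skipped; D skipped; E skipped; H skipped; G skipped.
Profit = 97 + 48 + 58 = 203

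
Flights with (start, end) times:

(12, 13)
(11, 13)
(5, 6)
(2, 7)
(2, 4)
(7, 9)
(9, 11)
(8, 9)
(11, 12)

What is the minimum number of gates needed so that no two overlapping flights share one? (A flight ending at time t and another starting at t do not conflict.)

2

starts: [2, 2, 5, 7, 8, 9, 11, 11, 12]
ends:   [4, 6, 7, 9, 9, 11, 12, 13, 13]
s2→1 s2→2  — peak 2.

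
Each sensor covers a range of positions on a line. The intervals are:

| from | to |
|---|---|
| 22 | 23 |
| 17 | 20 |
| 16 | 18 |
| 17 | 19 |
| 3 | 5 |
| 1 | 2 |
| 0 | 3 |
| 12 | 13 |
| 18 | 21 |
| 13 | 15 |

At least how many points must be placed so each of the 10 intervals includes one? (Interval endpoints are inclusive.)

By right end: [1,2]  [0,3]  [3,5]  [12,13]  [13,15]  [16,18]  [17,19]  [17,20]  [18,21]  [22,23]
[1,2] uncovered → point at 2; [3,5] uncovered → point at 5; [12,13] uncovered → point at 13; [16,18] uncovered → point at 18; [22,23] uncovered → point at 23.
Points: 2, 5, 13, 18, 23 (5 total).

5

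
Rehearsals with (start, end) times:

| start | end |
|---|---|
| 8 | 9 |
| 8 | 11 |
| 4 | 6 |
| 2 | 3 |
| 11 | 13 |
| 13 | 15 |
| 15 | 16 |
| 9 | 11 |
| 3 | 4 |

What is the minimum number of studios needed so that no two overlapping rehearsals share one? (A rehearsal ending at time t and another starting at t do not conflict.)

2

Count concurrent intervals with a sweep; the peak is the room count.
starts: [2, 3, 4, 8, 8, 9, 11, 13, 15]
ends:   [3, 4, 6, 9, 11, 11, 13, 15, 16]
s2→1 e3→0 s3→1 e4→0 s4→1 e6→0 s8→1 s8→2  — peak 2.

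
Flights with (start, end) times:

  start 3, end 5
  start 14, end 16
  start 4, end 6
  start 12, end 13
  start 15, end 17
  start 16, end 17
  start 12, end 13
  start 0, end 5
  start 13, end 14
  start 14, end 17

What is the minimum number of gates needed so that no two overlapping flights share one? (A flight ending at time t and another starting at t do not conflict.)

3

Events (time:±→running): 0:+→1 3:+→2 4:+→3 … peak 3.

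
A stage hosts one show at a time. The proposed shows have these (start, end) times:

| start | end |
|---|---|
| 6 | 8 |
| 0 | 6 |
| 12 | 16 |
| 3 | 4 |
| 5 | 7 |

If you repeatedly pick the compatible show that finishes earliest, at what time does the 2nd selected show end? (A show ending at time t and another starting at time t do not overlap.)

Sort by end time and greedily take each interval whose start is ≥ the last chosen end.
Sorted by end: (3,4)  (0,6)  (5,7)  (6,8)  (12,16)
take (3,4); take (5,7); take (12,16).
Selected: (3,4) (5,7) (12,16)

7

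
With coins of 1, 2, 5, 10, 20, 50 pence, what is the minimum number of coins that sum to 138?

7

Use the largest denomination that fits, subtract, and repeat.
138 − 2×50→38 − 1×20→18 − 1×10→8 − 1×5→3 − 1×2→1 − 1×1→0
Total coins = 2 + 1 + 1 + 1 + 1 + 1 = 7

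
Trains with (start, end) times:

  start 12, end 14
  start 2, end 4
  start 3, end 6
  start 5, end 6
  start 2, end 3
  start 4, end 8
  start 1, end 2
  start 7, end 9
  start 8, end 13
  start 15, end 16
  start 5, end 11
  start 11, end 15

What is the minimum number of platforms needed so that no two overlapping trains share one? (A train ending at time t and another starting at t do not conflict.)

4

Count concurrent intervals with a sweep; the peak is the room count.
starts: [1, 2, 2, 3, 4, 5, 5, 7, 8, 11, 12, 15]
ends:   [2, 3, 4, 6, 6, 8, 9, 11, 13, 14, 15, 16]
s1→1 e2→0 s2→1 s2→2 e3→1 s3→2 e4→1 s4→2 s5→3 s5→4  — peak 4.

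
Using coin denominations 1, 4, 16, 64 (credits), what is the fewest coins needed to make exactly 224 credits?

224 − 3×64→32 − 2×16→0
Total coins = 3 + 2 = 5

5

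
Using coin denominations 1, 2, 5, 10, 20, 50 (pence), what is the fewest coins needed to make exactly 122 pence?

Use the largest denomination that fits, subtract, and repeat.
122 − 2×50→22 − 1×20→2 − 1×2→0
Total coins = 2 + 1 + 1 = 4

4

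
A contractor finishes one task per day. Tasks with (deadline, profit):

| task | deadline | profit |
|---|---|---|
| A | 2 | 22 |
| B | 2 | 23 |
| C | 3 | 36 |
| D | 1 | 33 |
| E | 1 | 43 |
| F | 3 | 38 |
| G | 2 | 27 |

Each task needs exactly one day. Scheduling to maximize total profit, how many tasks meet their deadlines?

Take jobs in profit order; each goes to the latest open slot no later than its deadline.
Profit order: E=43 F=38 C=36 D=33 G=27 B=23 A=22
Assign: E→slot 1, F→slot 3, C→slot 2, D skipped, G skipped, B skipped, A skipped.
Slots: [1:E] [2:C] [3:F]
3 of 7 scheduled.

3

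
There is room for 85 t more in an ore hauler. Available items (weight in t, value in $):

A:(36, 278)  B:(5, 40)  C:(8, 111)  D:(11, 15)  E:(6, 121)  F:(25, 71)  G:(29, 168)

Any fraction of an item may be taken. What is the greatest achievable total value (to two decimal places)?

720.84

Ratios (sorted): E 20.17, C 13.88, B 8.00, A 7.72, G 5.79, F 2.84, D 1.36
take E (6 @ 121); take C (8 @ 111); take B (5 @ 40); take A (36 @ 278); take G (29 @ 168); take 1/25 of F → 2.84. Capacity used 85/85.
Total value = 720.84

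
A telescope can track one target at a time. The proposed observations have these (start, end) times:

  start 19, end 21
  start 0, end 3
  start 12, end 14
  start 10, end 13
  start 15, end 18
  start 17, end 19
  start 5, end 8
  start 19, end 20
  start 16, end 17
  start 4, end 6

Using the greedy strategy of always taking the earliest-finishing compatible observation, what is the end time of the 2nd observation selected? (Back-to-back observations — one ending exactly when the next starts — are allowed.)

By end time: (0,3), (4,6), (5,8), (10,13), (12,14), (16,17), (15,18), (17,19), (19,20), (19,21).
Pick (0,3); next start ≥ 3 → (4,6); next start ≥ 6 → (10,13); next start ≥ 13 → (16,17); next start ≥ 17 → (17,19); next start ≥ 19 → (19,20).
Selected: (0,3) (4,6) (10,13) (16,17) (17,19) (19,20)

6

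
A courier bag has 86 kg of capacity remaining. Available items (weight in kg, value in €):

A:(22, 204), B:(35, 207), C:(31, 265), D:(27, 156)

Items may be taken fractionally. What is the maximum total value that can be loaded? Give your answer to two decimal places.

664.17

Greedy by value/weight ratio, highest first.
Ratios (sorted): A 9.27, C 8.55, B 5.91, D 5.78
take A (22 @ 204); take C (31 @ 265); take 33/35 of B → 195.17. Capacity used 86/86.
Total value = 664.17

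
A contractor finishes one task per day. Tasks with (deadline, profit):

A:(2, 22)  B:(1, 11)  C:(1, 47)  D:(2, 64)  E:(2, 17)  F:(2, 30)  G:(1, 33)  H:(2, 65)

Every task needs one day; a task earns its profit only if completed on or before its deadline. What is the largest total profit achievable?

By profit: H(d2,65), D(d2,64), C(d1,47), G(d1,33), F(d2,30), A(d2,22), E(d2,17), B(d1,11)
H→slot 2; D→slot 1; C skipped; G skipped; F skipped; A skipped; E skipped; B skipped.
Profit = 64 + 65 = 129

129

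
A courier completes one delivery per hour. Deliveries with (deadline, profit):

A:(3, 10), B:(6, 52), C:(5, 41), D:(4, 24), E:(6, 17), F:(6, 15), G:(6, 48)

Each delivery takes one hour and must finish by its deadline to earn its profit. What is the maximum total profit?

197

Take jobs in profit order; each goes to the latest open slot no later than its deadline.
By profit: B(d6,52), G(d6,48), C(d5,41), D(d4,24), E(d6,17), F(d6,15), A(d3,10)
B→slot 6; G→slot 5; C→slot 4; D→slot 3; E→slot 2; F→slot 1; A skipped.
Profit = 15 + 17 + 24 + 41 + 48 + 52 = 197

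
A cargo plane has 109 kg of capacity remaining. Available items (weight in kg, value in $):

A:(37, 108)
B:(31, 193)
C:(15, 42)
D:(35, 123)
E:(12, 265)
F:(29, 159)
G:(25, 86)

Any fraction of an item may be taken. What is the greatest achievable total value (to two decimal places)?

746.88

Sort by value per unit weight and fill in that order.
Order: E (265/12=22.08) > B (193/31=6.23) > F (159/29=5.48) > D (123/35=3.51) > G (86/25=3.44) > A (108/37=2.92) > C (42/15=2.80)
Fill: take E (12 @ 265) → take B (31 @ 193) → take F (29 @ 159) → take D (35 @ 123) → take 2/25 of G → 6.88; 109/109 used.
Total value = 746.88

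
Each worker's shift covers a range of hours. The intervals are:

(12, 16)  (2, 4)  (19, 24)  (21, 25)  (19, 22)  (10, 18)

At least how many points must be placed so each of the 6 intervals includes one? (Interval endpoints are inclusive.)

Sort by right endpoint; whenever an interval is uncovered, place a point at its right end.
Sorted: [2,4] [12,16] [10,18] [19,22] [19,24] [21,25]
{[2,4]} hit by 4; {[12,16],[10,18]} hit by 16; {[19,22],[19,24],[21,25]} hit by 22.
Points: 4, 16, 22 (3 total).

3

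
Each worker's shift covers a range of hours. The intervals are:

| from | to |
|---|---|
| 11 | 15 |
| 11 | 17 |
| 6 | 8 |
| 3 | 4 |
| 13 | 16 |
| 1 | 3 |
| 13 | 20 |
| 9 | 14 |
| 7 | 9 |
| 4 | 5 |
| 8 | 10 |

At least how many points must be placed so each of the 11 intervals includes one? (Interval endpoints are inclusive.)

4

Process intervals by earliest right end; each time one isn't hit yet, stab at its right endpoint.
Sorted: [1,3] [3,4] [4,5] [6,8] [7,9] [8,10] [9,14] [11,15] [13,16] [11,17] [13,20]
{[1,3],[3,4]} hit by 3; {[4,5]} hit by 5; {[6,8],[7,9],[8,10]} hit by 8; {[9,14],[11,15],[13,16],[11,17],[13,20]} hit by 14.
Points: 3, 5, 8, 14 (4 total).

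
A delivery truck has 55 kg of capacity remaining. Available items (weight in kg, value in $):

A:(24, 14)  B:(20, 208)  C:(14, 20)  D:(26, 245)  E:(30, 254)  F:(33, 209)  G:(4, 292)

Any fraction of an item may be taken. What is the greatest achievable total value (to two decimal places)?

787.33

Ratios (sorted): G 73.00, B 10.40, D 9.42, E 8.47, F 6.33, C 1.43, A 0.58
take G (4 @ 292); take B (20 @ 208); take D (26 @ 245); take 5/30 of E → 42.33. Capacity used 55/55.
Total value = 787.33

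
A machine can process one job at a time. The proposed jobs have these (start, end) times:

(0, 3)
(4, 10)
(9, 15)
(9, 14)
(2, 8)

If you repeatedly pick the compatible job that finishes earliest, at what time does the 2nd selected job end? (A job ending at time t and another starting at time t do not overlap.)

By end time: (0,3), (2,8), (4,10), (9,14), (9,15).
Pick (0,3); next start ≥ 3 → (4,10).
Selected: (0,3) (4,10)

10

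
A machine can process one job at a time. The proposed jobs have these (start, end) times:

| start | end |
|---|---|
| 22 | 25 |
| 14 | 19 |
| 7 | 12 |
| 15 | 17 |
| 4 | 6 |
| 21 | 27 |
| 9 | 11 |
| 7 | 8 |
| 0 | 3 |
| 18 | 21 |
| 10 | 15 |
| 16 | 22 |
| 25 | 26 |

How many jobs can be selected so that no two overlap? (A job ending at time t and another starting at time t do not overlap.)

8

Greedy by earliest finish: after sorting by end time, pick each interval compatible with the last pick.
Sorted by end: (0,3)  (4,6)  (7,8)  (9,11)  (7,12)  (10,15)  (15,17)  (14,19)  (18,21)  (16,22)  (22,25)  (25,26)  (21,27)
take (0,3); take (4,6); take (7,8); take (9,11); skip (7,12); take (15,17); take (18,21); take (22,25); take (25,26); skip (21,27).
Selected 8 jobs.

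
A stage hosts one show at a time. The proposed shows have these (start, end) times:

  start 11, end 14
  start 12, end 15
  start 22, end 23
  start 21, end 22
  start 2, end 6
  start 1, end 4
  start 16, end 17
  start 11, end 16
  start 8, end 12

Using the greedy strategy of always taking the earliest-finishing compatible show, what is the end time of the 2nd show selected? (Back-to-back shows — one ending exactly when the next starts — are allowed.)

Sort by end time and greedily take each interval whose start is ≥ the last chosen end.
Sorted by end: (1,4)  (2,6)  (8,12)  (11,14)  (12,15)  (11,16)  (16,17)  (21,22)  (22,23)
take (1,4); skip (2,6); take (8,12); skip (11,14); take (12,15); skip (11,16); take (16,17); take (21,22); take (22,23).
Selected: (1,4) (8,12) (12,15) (16,17) (21,22) (22,23)

12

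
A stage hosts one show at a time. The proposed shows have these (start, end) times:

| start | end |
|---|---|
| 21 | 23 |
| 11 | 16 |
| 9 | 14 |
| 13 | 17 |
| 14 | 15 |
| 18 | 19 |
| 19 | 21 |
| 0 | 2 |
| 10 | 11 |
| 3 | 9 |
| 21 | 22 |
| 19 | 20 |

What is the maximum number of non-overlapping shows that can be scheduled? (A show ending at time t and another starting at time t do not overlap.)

Sorted by end: (0,2)  (3,9)  (10,11)  (9,14)  (14,15)  (11,16)  (13,17)  (18,19)  (19,20)  (19,21)  (21,22)  (21,23)
take (0,2); take (3,9); take (10,11); skip (9,14); take (14,15); skip (13,17); take (18,19); take (19,20); take (21,22); skip (21,23).
Selected 7 shows.

7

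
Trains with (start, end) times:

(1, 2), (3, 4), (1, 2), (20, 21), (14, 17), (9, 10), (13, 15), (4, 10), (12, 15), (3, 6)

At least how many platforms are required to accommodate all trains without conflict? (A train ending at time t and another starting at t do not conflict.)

3

Events (time:±→running): 1:+→1 1:+→2 2:-→1 2:-→0 3:+→1 3:+→2 4:-→1 4:+→2 6:-→1 9:+→2 10:-→1 10:-→0 12:+→1 13:+→2 14:+→3 … peak 3.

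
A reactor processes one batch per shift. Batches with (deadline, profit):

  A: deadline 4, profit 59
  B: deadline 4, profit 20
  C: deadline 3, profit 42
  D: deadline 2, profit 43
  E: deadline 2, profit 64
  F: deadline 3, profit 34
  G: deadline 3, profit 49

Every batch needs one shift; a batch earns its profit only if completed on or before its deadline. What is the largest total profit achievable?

Sort by profit descending; place each in the latest free slot ≤ its deadline.
By profit: E(d2,64), A(d4,59), G(d3,49), D(d2,43), C(d3,42), F(d3,34), B(d4,20)
E→slot 2; A→slot 4; G→slot 3; D→slot 1; C skipped; F skipped; B skipped.
Profit = 43 + 64 + 49 + 59 = 215

215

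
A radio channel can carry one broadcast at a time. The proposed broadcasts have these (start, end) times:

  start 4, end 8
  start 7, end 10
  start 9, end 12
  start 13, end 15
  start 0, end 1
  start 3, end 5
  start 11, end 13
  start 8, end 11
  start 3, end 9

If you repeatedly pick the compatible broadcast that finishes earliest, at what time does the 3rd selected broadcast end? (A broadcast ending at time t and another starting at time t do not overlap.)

Sorted by end: (0,1)  (3,5)  (4,8)  (3,9)  (7,10)  (8,11)  (9,12)  (11,13)  (13,15)
take (0,1); take (3,5); skip (4,8); take (7,10); take (11,13); take (13,15).
Selected: (0,1) (3,5) (7,10) (11,13) (13,15)

10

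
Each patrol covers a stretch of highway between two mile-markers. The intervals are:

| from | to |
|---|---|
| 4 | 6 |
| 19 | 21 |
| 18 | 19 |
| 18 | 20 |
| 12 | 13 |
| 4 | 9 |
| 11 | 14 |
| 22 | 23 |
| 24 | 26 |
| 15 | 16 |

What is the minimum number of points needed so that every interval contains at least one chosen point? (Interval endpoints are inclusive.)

Process intervals by earliest right end; each time one isn't hit yet, stab at its right endpoint.
By right end: [4,6]  [4,9]  [12,13]  [11,14]  [15,16]  [18,19]  [18,20]  [19,21]  [22,23]  [24,26]
[4,6] uncovered → point at 6; [12,13] uncovered → point at 13; [15,16] uncovered → point at 16; [18,19] uncovered → point at 19; [22,23] uncovered → point at 23; [24,26] uncovered → point at 26.
Points: 6, 13, 16, 19, 23, 26 (6 total).

6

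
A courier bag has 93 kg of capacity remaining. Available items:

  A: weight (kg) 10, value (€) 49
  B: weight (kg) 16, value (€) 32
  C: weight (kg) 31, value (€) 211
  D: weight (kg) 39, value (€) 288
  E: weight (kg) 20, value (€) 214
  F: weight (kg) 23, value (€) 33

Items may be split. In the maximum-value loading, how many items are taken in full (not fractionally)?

3

Greedy by value/weight ratio, highest first.
Order: E (214/20=10.70) > D (288/39=7.38) > C (211/31=6.81) > A (49/10=4.90) > B (32/16=2.00) > F (33/23=1.43)
Fill: take E (20 @ 214) → take D (39 @ 288) → take C (31 @ 211) → take 3/10 of A → 14.70; 93/93 used.
3 item(s) taken whole; one partial (take 3/10 of A).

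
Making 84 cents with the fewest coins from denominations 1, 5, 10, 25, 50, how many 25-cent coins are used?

1

Greedy: take as many of the largest coin as possible, then repeat with the remainder.
84 = 1×50 + 1×25 + 1×5 + 4×1
Count of 25: 1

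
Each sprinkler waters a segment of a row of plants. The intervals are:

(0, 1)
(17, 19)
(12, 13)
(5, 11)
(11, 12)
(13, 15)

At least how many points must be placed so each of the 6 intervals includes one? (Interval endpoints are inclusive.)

4

Process intervals by earliest right end; each time one isn't hit yet, stab at its right endpoint.
Sorted: [0,1] [5,11] [11,12] [12,13] [13,15] [17,19]
{[0,1]} hit by 1; {[5,11],[11,12]} hit by 11; {[12,13],[13,15]} hit by 13; {[17,19]} hit by 19.
Points: 1, 11, 13, 19 (4 total).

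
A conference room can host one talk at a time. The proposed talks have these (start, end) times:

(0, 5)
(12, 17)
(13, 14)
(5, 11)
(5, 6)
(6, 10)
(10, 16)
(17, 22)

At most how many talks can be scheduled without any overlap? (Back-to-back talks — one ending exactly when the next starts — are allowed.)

5

Sort by end time and greedily take each interval whose start is ≥ the last chosen end.
By end time: (0,5), (5,6), (6,10), (5,11), (13,14), (10,16), (12,17), (17,22).
Pick (0,5); next start ≥ 5 → (5,6); next start ≥ 6 → (6,10); next start ≥ 10 → (13,14); next start ≥ 14 → (17,22).
Selected 5 talks.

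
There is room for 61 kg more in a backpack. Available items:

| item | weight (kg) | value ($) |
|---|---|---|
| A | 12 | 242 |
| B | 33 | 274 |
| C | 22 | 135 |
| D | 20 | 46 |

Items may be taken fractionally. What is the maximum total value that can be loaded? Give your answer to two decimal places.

Sort by value per unit weight and fill in that order.
Ratios (sorted): A 20.17, B 8.30, C 6.14, D 2.30
take A (12 @ 242); take B (33 @ 274); take 16/22 of C → 98.18. Capacity used 61/61.
Total value = 614.18

614.18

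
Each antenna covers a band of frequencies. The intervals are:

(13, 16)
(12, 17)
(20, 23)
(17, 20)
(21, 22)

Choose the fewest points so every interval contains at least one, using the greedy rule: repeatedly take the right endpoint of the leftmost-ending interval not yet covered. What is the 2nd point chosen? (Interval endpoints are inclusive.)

Sort by right endpoint; whenever an interval is uncovered, place a point at its right end.
Sorted: [13,16] [12,17] [17,20] [21,22] [20,23]
{[13,16],[12,17]} hit by 16; {[17,20]} hit by 20; {[21,22],[20,23]} hit by 22.
Points: 16, 20, 22 (3 total).

20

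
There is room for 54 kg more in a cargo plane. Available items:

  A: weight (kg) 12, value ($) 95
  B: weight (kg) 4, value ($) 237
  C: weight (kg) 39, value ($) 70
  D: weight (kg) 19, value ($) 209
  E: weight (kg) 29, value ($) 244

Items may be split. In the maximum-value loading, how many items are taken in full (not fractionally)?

3

Sort by value per unit weight and fill in that order.
Order: B (237/4=59.25) > D (209/19=11.00) > E (244/29=8.41) > A (95/12=7.92) > C (70/39=1.79)
Fill: take B (4 @ 237) → take D (19 @ 209) → take E (29 @ 244) → take 2/12 of A → 15.83; 54/54 used.
3 item(s) taken whole; one partial (take 2/12 of A).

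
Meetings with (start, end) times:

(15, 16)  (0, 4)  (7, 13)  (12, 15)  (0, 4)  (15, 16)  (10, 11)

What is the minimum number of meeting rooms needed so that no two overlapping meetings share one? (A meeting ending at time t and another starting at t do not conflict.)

Events (time:±→running): 0:+→1 0:+→2 … peak 2.

2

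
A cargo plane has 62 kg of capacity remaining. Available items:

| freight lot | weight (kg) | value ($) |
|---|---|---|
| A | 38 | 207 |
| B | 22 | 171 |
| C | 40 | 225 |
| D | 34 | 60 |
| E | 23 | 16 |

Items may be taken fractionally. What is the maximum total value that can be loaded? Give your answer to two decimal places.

Sort by value per unit weight and fill in that order.
Order: B (171/22=7.77) > C (225/40=5.62) > A (207/38=5.45) > D (60/34=1.76) > E (16/23=0.70)
Fill: take B (22 @ 171) → take C (40 @ 225); 62/62 used.
Total value = 396.00

396.00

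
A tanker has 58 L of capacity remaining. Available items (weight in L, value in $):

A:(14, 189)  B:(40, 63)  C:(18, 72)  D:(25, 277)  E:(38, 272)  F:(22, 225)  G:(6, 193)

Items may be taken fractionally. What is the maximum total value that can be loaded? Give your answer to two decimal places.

791.95

Sort by value per unit weight and fill in that order.
Order: G (193/6=32.17) > A (189/14=13.50) > D (277/25=11.08) > F (225/22=10.23) > E (272/38=7.16) > C (72/18=4.00) > B (63/40=1.57)
Fill: take G (6 @ 193) → take A (14 @ 189) → take D (25 @ 277) → take 13/22 of F → 132.95; 58/58 used.
Total value = 791.95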